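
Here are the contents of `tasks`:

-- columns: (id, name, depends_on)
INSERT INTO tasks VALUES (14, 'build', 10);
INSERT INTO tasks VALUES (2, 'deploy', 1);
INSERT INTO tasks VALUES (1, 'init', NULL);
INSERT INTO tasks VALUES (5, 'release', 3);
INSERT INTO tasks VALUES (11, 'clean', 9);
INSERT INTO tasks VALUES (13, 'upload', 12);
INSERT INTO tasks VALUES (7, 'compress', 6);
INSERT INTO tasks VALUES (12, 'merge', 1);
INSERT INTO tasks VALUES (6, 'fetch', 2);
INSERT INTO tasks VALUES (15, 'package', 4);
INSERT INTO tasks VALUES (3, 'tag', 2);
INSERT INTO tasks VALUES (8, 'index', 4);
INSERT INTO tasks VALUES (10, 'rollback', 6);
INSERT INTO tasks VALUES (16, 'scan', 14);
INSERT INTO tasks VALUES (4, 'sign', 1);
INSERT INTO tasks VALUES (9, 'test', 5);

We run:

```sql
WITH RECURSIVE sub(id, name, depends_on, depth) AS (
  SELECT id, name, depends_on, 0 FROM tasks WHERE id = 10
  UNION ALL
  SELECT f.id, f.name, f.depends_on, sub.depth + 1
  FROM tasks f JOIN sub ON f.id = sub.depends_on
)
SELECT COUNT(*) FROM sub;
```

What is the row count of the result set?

Base: id=10 (rollback), depends_on=6, depth 0.
Iteration 1: join on id=6 -> fetch (id 6, depends_on=2, depth 1).
Iteration 2: join on id=2 -> deploy (id 2, depends_on=1, depth 2).
Iteration 3: join on id=1 -> init (id 1, depends_on=NULL, depth 3).
Iteration 4: depends_on is NULL; no match; recursion stops.
Total rows emitted: 4.

4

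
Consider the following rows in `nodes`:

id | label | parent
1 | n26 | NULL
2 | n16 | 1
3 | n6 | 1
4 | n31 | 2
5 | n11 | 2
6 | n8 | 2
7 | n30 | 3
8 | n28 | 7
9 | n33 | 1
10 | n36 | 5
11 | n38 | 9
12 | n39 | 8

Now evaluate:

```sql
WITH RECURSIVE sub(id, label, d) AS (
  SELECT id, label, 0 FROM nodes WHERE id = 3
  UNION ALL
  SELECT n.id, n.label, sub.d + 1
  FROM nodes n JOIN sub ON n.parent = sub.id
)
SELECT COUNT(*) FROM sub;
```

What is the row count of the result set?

Base: id=3 (n6) at d 0.
Iteration 1: rows with parent in {3} -> n30 (id 7, d 1).
Iteration 2: rows with parent in {7} -> n28 (id 8, d 2).
Iteration 3: rows with parent in {8} -> n39 (id 12, d 3).
Iteration 4: no rows with parent in {12}; recursion stops.
Total rows emitted: 4.

4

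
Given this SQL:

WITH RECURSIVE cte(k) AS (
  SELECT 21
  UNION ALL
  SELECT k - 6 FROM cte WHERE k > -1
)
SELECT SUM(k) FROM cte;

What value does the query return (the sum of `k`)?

Base: k=21.
Iteration 1: 21 > -1 holds -> k = 21 - 6 = 15.
Iteration 2: 15 > -1 holds -> k = 15 - 6 = 9.
Iteration 3: 9 > -1 holds -> k = 9 - 6 = 3.
Iteration 4: 3 > -1 holds -> k = 3 - 6 = -3.
Iteration 5: -3 > -1 fails; recursion stops.
SUM(k) = 21 + 15 + 9 + 3 + -3 = 45.

45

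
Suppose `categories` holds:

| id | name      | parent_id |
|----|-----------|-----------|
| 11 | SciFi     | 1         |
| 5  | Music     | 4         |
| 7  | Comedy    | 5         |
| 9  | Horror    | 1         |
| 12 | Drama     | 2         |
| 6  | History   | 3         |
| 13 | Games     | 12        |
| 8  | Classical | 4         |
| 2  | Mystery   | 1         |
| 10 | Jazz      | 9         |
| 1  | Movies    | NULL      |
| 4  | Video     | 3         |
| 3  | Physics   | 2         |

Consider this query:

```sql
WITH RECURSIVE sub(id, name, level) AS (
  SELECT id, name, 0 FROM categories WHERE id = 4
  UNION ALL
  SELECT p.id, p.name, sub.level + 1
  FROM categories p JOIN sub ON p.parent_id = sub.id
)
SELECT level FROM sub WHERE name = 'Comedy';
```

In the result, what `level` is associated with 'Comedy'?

Base: id=4 (Video) at level 0.
Iteration 1: rows with parent_id in {4} -> Music (id 5, level 1), Classical (id 8, level 1).
Iteration 2: rows with parent_id in {5,8} -> Comedy (id 7, level 2).
Iteration 3: no rows with parent_id in {7}; recursion stops.

2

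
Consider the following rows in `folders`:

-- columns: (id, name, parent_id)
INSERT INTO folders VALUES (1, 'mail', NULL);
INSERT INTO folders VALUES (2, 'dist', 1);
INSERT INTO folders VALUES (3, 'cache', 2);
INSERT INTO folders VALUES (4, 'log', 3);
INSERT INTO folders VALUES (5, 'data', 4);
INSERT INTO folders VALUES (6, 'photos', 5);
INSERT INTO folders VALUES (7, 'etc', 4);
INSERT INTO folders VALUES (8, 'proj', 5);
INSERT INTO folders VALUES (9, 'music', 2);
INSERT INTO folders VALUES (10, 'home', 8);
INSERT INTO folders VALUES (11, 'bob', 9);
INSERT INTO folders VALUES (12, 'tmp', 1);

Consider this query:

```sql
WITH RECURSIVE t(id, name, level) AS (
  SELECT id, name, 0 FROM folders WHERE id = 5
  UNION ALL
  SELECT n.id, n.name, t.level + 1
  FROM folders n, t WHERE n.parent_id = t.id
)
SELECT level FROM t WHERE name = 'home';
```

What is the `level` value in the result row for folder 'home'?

2

Base: id=5 (data) at level 0.
Iteration 1: rows with parent_id in {5} -> photos (id 6, level 1), proj (id 8, level 1).
Iteration 2: rows with parent_id in {6,8} -> home (id 10, level 2).
Iteration 3: no rows with parent_id in {10}; recursion stops.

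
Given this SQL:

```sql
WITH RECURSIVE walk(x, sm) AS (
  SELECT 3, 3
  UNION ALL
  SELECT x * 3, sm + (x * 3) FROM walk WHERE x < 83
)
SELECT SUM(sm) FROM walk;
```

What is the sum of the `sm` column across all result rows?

Base: x=3, sm=3.
Iteration 1: 3 < 83 holds -> x = 3 * 3 = 9, sm = 3 + 9 = 12.
Iteration 2: 9 < 83 holds -> x = 9 * 3 = 27, sm = 12 + 27 = 39.
Iteration 3: 27 < 83 holds -> x = 27 * 3 = 81, sm = 39 + 81 = 120.
Iteration 4: 81 < 83 holds -> x = 81 * 3 = 243, sm = 120 + 243 = 363.
Iteration 5: 243 < 83 fails; recursion stops.
SUM(sm) = 3 + 12 + 39 + 120 + 363 = 537.

537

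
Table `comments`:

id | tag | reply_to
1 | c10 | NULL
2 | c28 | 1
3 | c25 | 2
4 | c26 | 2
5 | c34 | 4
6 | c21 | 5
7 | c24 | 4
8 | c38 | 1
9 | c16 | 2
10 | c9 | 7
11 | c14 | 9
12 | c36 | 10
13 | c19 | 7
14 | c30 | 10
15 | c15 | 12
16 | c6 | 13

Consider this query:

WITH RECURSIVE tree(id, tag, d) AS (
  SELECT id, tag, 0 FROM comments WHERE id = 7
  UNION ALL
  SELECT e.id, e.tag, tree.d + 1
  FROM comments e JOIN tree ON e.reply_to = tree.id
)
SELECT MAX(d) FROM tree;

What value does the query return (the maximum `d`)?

3

Base: id=7 (c24) at d 0.
Iteration 1: rows with reply_to in {7} -> c9 (id 10, d 1), c19 (id 13, d 1).
Iteration 2: rows with reply_to in {10,13} -> c36 (id 12, d 2), c30 (id 14, d 2), c6 (id 16, d 2).
Iteration 3: rows with reply_to in {12,14,16} -> c15 (id 15, d 3).
Iteration 4: no rows with reply_to in {15}; recursion stops.
d values: 0, 1, 1, 2, 2, 2, 3; the maximum is 3.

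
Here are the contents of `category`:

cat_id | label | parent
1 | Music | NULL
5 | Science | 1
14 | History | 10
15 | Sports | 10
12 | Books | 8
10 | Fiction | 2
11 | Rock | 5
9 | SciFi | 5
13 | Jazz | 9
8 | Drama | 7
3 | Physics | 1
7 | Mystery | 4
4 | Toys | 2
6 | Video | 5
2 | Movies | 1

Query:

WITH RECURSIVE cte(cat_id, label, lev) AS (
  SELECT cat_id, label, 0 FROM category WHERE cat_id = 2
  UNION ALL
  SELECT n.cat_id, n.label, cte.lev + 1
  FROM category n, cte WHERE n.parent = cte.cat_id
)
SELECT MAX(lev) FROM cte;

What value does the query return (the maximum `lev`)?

Base: cat_id=2 (Movies) at lev 0.
Iteration 1: rows with parent in {2} -> Toys (id 4, lev 1), Fiction (id 10, lev 1).
Iteration 2: rows with parent in {4,10} -> Mystery (id 7, lev 2), History (id 14, lev 2), Sports (id 15, lev 2).
Iteration 3: rows with parent in {7,14,15} -> Drama (id 8, lev 3).
Iteration 4: rows with parent in {8} -> Books (id 12, lev 4).
Iteration 5: no rows with parent in {12}; recursion stops.
lev values: 0, 1, 1, 2, 2, 2, 3, 4; the maximum is 4.

4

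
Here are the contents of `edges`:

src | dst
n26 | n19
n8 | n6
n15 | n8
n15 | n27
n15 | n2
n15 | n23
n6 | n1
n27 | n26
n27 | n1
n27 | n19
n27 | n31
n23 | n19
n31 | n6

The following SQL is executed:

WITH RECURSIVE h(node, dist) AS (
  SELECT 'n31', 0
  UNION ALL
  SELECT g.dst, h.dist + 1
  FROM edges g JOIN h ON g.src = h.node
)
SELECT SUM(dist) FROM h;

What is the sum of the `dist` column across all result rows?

3

Base: (n31, dist=0).
Iteration 1: edges from {n31} -> (n6, dist=1).
Iteration 2: edges from {n6} -> (n1, dist=2).
Iteration 3: no outgoing edges from {n1}; recursion stops.
SUM(dist) = 0 + 1 + 2 = 3.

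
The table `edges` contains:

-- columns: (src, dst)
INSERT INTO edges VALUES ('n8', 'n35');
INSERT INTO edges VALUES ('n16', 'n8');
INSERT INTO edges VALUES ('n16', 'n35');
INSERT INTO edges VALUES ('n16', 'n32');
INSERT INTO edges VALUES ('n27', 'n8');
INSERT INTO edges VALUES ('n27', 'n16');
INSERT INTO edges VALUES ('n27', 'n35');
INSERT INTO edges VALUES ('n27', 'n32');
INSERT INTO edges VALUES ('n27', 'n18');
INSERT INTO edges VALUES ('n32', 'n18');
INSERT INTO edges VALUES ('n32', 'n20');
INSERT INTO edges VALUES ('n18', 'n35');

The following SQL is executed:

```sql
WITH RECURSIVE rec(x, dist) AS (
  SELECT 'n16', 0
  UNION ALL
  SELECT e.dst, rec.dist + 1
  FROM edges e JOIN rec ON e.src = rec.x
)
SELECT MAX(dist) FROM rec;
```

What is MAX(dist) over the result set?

3

Base: (n16, dist=0).
Iteration 1: edges from {n16} -> (n32, dist=1), (n35, dist=1), (n8, dist=1).
Iteration 2: edges from {n32,n35,n8} -> (n18, dist=2), (n20, dist=2), (n35, dist=2).
Iteration 3: edges from {n18,n20,n35} -> (n35, dist=3).
Iteration 4: no outgoing edges from {n35}; recursion stops.
dist values: 0, 1, 1, 1, 2, 2, 2, 3; the maximum is 3.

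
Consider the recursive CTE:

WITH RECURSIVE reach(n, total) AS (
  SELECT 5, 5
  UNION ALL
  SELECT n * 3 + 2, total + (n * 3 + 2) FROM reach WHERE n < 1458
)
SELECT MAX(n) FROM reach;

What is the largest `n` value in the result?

Base: n=5, total=5.
Iteration 1: 5 < 1458 holds -> n = 5 * 3 + 2 = 17, total = 5 + 17 = 22.
Iteration 2: 17 < 1458 holds -> n = 17 * 3 + 2 = 53, total = 22 + 53 = 75.
Iteration 3: 53 < 1458 holds -> n = 53 * 3 + 2 = 161, total = 75 + 161 = 236.
Iteration 4: 161 < 1458 holds -> n = 161 * 3 + 2 = 485, total = 236 + 485 = 721.
Iteration 5: 485 < 1458 holds -> n = 485 * 3 + 2 = 1457, total = 721 + 1457 = 2178.
Iteration 6: 1457 < 1458 holds -> n = 1457 * 3 + 2 = 4373, total = 2178 + 4373 = 6551.
Iteration 7: 4373 < 1458 fails; recursion stops.
n values: 5, 17, 53, 161, 485, 1457, 4373; the maximum is 4373.

4373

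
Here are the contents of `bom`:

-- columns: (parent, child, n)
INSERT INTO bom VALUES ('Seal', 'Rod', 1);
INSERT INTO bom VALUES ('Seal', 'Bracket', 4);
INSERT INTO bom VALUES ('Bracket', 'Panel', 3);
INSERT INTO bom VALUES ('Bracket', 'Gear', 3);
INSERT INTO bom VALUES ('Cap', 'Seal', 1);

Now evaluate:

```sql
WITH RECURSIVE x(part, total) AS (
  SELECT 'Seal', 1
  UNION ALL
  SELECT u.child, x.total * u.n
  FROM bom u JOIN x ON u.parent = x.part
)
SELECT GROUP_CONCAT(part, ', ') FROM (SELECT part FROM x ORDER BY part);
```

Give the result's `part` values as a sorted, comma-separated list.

Base: (Seal, total=1).
Iteration 1: components of {Seal} -> Bracket = 1*4 = 4, Rod = 1*1 = 1.
Iteration 2: components of {Bracket,Rod} -> Gear = 4*3 = 12, Panel = 4*3 = 12.
Iteration 3: no further components; recursion stops.

Bracket, Gear, Panel, Rod, Seal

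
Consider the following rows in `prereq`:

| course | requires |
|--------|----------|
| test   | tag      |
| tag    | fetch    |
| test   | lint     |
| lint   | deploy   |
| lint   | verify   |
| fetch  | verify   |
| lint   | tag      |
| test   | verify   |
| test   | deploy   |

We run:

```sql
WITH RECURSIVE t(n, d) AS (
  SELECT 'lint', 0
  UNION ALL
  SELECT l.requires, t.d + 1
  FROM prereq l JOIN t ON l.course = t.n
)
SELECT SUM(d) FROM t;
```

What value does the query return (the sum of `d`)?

Base: (lint, d=0).
Iteration 1: edges from {lint} -> (deploy, d=1), (tag, d=1), (verify, d=1).
Iteration 2: edges from {deploy,tag,verify} -> (fetch, d=2).
Iteration 3: edges from {fetch} -> (verify, d=3).
Iteration 4: no outgoing edges from {verify}; recursion stops.
SUM(d) = 0 + 1 + 1 + 1 + 2 + 3 = 8.

8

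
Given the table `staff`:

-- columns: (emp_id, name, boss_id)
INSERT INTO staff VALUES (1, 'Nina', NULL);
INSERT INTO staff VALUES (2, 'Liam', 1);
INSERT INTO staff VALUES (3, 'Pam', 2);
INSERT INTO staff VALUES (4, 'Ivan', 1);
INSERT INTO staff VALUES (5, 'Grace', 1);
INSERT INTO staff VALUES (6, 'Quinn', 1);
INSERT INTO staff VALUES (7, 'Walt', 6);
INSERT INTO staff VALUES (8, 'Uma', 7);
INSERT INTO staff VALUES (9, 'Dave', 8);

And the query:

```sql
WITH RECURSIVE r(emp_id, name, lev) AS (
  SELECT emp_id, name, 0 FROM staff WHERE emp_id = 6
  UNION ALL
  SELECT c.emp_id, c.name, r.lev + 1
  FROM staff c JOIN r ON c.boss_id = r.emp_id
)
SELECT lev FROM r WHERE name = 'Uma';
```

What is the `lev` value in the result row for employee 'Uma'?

Base: emp_id=6 (Quinn) at lev 0.
Iteration 1: rows with boss_id in {6} -> Walt (id 7, lev 1).
Iteration 2: rows with boss_id in {7} -> Uma (id 8, lev 2).
Iteration 3: rows with boss_id in {8} -> Dave (id 9, lev 3).
Iteration 4: no rows with boss_id in {9}; recursion stops.

2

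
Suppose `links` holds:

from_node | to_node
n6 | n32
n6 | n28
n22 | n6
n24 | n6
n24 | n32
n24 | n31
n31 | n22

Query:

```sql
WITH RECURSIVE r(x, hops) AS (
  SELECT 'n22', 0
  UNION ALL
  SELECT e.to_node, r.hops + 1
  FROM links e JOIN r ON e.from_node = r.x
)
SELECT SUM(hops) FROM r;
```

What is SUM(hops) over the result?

Base: (n22, hops=0).
Iteration 1: edges from {n22} -> (n6, hops=1).
Iteration 2: edges from {n6} -> (n28, hops=2), (n32, hops=2).
Iteration 3: no outgoing edges from {n28,n32}; recursion stops.
SUM(hops) = 0 + 1 + 2 + 2 = 5.

5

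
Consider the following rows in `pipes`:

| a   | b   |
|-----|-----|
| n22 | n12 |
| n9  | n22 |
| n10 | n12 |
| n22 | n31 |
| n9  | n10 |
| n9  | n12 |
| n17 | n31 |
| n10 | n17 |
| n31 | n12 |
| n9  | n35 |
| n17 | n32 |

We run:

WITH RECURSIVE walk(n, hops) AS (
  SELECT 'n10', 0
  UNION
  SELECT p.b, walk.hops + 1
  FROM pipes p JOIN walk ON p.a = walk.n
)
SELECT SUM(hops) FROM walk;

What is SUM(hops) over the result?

9

Base: (n10, hops=0).
Iteration 1: edges from {n10} -> (n12, hops=1), (n17, hops=1).
Iteration 2: edges from {n12,n17} -> (n31, hops=2), (n32, hops=2).
Iteration 3: edges from {n31,n32} -> (n12, hops=3).
Iteration 4: no outgoing edges from {n12}; recursion stops.
SUM(hops) = 0 + 1 + 1 + 2 + 2 + 3 = 9.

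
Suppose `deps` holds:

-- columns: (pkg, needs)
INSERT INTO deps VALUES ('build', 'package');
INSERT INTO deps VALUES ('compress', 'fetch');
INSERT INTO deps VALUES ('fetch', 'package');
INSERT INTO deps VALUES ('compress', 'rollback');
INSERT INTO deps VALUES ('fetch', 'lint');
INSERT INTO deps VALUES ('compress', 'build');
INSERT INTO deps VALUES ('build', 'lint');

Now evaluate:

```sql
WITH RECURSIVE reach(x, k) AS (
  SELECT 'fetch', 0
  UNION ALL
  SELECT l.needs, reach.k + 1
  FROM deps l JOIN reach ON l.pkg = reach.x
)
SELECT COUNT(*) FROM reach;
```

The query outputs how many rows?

Base: (fetch, k=0).
Iteration 1: edges from {fetch} -> (lint, k=1), (package, k=1).
Iteration 2: no outgoing edges from {lint,package}; recursion stops.
Total rows emitted: 3.

3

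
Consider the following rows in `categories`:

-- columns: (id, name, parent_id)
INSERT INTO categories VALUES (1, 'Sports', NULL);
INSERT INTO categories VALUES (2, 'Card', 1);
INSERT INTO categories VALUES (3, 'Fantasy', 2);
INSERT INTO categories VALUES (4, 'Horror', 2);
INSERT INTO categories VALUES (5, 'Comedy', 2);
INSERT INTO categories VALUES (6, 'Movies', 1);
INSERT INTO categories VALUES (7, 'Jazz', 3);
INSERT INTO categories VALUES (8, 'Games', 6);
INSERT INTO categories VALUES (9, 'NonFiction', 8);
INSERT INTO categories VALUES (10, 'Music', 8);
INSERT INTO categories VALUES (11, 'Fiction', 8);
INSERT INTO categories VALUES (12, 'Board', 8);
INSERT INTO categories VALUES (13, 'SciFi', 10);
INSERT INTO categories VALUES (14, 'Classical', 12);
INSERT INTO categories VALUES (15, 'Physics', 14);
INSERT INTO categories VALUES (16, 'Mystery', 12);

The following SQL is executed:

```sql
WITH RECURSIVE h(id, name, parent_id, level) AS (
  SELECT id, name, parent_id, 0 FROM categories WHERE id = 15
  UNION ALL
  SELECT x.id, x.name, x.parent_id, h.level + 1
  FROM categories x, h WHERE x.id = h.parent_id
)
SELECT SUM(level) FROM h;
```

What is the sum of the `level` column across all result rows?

Base: id=15 (Physics), parent_id=14, level 0.
Iteration 1: join on id=14 -> Classical (id 14, parent_id=12, level 1).
Iteration 2: join on id=12 -> Board (id 12, parent_id=8, level 2).
Iteration 3: join on id=8 -> Games (id 8, parent_id=6, level 3).
Iteration 4: join on id=6 -> Movies (id 6, parent_id=1, level 4).
Iteration 5: join on id=1 -> Sports (id 1, parent_id=NULL, level 5).
Iteration 6: parent_id is NULL; no match; recursion stops.
SUM(level) = 0 + 1 + 2 + 3 + 4 + 5 = 15.

15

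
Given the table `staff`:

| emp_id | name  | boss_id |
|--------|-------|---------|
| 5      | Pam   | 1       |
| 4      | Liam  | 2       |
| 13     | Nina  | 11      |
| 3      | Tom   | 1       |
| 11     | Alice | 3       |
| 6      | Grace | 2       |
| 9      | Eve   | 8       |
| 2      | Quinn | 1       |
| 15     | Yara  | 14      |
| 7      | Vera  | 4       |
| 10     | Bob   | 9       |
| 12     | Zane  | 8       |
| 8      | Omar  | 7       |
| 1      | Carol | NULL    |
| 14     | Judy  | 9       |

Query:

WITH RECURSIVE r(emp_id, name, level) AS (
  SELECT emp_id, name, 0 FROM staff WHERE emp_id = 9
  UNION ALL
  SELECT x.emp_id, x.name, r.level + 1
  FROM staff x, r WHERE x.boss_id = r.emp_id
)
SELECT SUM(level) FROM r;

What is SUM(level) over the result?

4

Base: emp_id=9 (Eve) at level 0.
Iteration 1: rows with boss_id in {9} -> Bob (id 10, level 1), Judy (id 14, level 1).
Iteration 2: rows with boss_id in {10,14} -> Yara (id 15, level 2).
Iteration 3: no rows with boss_id in {15}; recursion stops.
SUM(level) = 0 + 1 + 1 + 2 = 4.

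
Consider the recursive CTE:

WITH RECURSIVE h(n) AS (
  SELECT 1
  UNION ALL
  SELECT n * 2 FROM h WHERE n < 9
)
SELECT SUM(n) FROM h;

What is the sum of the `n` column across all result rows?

31

Base: n=1.
Iteration 1: 1 < 9 holds -> n = 1 * 2 = 2.
Iteration 2: 2 < 9 holds -> n = 2 * 2 = 4.
Iteration 3: 4 < 9 holds -> n = 4 * 2 = 8.
Iteration 4: 8 < 9 holds -> n = 8 * 2 = 16.
Iteration 5: 16 < 9 fails; recursion stops.
SUM(n) = 1 + 2 + 4 + 8 + 16 = 31.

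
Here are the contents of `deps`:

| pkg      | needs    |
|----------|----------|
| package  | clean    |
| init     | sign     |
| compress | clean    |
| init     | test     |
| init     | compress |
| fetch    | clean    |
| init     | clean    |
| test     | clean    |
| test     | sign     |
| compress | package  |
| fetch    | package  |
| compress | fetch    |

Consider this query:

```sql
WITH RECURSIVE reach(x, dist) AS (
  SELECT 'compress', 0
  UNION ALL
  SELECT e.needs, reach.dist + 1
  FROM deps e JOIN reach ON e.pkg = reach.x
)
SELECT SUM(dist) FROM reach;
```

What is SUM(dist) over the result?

12

Base: (compress, dist=0).
Iteration 1: edges from {compress} -> (clean, dist=1), (fetch, dist=1), (package, dist=1).
Iteration 2: edges from {clean,fetch,package} -> (clean, dist=2) x2, (package, dist=2). [UNION ALL keeps all 3 new rows, including repeats]
Iteration 3: edges from {clean,package} -> (clean, dist=3).
Iteration 4: no outgoing edges from {clean}; recursion stops.
SUM(dist) = 0 + 1 + 1 + 1 + 2 + 2 + 2 + 3 = 12.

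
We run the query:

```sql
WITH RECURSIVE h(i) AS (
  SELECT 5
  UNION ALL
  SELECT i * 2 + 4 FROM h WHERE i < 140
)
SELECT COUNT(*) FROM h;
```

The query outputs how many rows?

5

Base: i=5.
Iteration 1: 5 < 140 holds -> i = 5 * 2 + 4 = 14.
Iteration 2: 14 < 140 holds -> i = 14 * 2 + 4 = 32.
Iteration 3: 32 < 140 holds -> i = 32 * 2 + 4 = 68.
Iteration 4: 68 < 140 holds -> i = 68 * 2 + 4 = 140.
Iteration 5: 140 < 140 fails; recursion stops.
Total rows emitted: 5.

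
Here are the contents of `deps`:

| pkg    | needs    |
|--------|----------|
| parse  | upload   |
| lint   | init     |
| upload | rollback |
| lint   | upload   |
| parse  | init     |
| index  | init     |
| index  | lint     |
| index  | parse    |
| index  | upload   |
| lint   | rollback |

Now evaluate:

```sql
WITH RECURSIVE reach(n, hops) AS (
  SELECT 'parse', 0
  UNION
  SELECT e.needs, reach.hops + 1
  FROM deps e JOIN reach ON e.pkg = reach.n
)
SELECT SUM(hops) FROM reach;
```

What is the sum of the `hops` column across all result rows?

4

Base: (parse, hops=0).
Iteration 1: edges from {parse} -> (init, hops=1), (upload, hops=1).
Iteration 2: edges from {init,upload} -> (rollback, hops=2).
Iteration 3: no outgoing edges from {rollback}; recursion stops.
SUM(hops) = 0 + 1 + 1 + 2 = 4.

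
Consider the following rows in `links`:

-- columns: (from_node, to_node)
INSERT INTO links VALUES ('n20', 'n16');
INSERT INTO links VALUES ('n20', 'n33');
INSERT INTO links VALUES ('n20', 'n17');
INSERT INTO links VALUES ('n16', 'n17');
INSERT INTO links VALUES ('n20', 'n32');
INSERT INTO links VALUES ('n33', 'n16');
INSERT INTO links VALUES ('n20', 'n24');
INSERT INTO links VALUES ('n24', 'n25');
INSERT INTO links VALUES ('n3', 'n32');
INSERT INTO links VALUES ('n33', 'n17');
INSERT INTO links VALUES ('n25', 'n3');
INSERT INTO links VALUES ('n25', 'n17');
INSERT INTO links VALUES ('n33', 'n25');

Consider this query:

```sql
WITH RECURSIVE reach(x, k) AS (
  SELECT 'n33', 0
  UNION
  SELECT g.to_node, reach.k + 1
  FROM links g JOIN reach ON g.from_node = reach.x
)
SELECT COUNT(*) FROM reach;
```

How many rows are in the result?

7

Base: (n33, k=0).
Iteration 1: edges from {n33} -> (n16, k=1), (n17, k=1), (n25, k=1).
Iteration 2: edges from {n16,n17,n25} -> (n17, k=2), (n3, k=2). [UNION drops 1 duplicate row(s)]
Iteration 3: edges from {n17,n3} -> (n32, k=3).
Iteration 4: no outgoing edges from {n32}; recursion stops.
Total rows emitted: 7.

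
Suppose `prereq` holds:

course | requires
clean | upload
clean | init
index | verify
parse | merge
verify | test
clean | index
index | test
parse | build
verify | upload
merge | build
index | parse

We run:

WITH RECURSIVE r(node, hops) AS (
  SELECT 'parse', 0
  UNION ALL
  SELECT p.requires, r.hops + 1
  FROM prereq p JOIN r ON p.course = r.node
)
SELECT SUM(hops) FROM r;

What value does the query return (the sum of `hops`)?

Base: (parse, hops=0).
Iteration 1: edges from {parse} -> (build, hops=1), (merge, hops=1).
Iteration 2: edges from {build,merge} -> (build, hops=2).
Iteration 3: no outgoing edges from {build}; recursion stops.
SUM(hops) = 0 + 1 + 1 + 2 = 4.

4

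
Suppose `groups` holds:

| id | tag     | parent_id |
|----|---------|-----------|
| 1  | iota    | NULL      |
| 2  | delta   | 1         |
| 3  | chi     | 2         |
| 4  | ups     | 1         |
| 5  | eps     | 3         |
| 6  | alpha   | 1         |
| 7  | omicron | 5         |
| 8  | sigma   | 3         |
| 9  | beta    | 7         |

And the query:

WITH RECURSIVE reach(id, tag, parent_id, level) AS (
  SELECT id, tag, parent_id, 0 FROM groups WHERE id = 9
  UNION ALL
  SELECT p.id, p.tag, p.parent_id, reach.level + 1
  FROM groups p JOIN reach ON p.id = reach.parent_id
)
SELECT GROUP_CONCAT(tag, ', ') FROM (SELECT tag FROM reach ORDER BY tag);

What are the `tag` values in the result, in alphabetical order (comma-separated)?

beta, chi, delta, eps, iota, omicron

Base: id=9 (beta), parent_id=7, level 0.
Iteration 1: join on id=7 -> omicron (id 7, parent_id=5, level 1).
Iteration 2: join on id=5 -> eps (id 5, parent_id=3, level 2).
Iteration 3: join on id=3 -> chi (id 3, parent_id=2, level 3).
Iteration 4: join on id=2 -> delta (id 2, parent_id=1, level 4).
Iteration 5: join on id=1 -> iota (id 1, parent_id=NULL, level 5).
Iteration 6: parent_id is NULL; no match; recursion stops.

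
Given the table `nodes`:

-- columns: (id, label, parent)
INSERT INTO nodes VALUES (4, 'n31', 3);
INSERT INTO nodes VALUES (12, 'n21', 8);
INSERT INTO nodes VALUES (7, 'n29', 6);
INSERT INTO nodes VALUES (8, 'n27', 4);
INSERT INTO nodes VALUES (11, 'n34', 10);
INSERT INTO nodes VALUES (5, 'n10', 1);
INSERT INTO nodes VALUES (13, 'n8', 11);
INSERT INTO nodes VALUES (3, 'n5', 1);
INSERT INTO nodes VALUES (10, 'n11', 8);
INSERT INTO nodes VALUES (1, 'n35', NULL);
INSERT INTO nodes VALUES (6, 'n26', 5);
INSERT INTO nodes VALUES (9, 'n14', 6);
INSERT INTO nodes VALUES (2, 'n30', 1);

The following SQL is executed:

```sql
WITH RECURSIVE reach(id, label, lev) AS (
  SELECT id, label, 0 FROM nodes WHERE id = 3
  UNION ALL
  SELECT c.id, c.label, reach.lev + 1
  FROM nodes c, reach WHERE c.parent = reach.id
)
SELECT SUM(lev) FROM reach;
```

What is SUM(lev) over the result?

18

Base: id=3 (n5) at lev 0.
Iteration 1: rows with parent in {3} -> n31 (id 4, lev 1).
Iteration 2: rows with parent in {4} -> n27 (id 8, lev 2).
Iteration 3: rows with parent in {8} -> n11 (id 10, lev 3), n21 (id 12, lev 3).
Iteration 4: rows with parent in {10,12} -> n34 (id 11, lev 4).
Iteration 5: rows with parent in {11} -> n8 (id 13, lev 5).
Iteration 6: no rows with parent in {13}; recursion stops.
SUM(lev) = 0 + 1 + 2 + 3 + 3 + 4 + 5 = 18.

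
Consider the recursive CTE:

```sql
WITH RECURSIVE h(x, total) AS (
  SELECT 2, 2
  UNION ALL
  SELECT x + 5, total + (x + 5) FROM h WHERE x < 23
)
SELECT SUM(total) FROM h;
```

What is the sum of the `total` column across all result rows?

217

Base: x=2, total=2.
Iteration 1: 2 < 23 holds -> x = 2 + 5 = 7, total = 2 + 7 = 9.
Iteration 2: 7 < 23 holds -> x = 7 + 5 = 12, total = 9 + 12 = 21.
Iteration 3: 12 < 23 holds -> x = 12 + 5 = 17, total = 21 + 17 = 38.
Iteration 4: 17 < 23 holds -> x = 17 + 5 = 22, total = 38 + 22 = 60.
Iteration 5: 22 < 23 holds -> x = 22 + 5 = 27, total = 60 + 27 = 87.
Iteration 6: 27 < 23 fails; recursion stops.
SUM(total) = 2 + 9 + 21 + 38 + 60 + 87 = 217.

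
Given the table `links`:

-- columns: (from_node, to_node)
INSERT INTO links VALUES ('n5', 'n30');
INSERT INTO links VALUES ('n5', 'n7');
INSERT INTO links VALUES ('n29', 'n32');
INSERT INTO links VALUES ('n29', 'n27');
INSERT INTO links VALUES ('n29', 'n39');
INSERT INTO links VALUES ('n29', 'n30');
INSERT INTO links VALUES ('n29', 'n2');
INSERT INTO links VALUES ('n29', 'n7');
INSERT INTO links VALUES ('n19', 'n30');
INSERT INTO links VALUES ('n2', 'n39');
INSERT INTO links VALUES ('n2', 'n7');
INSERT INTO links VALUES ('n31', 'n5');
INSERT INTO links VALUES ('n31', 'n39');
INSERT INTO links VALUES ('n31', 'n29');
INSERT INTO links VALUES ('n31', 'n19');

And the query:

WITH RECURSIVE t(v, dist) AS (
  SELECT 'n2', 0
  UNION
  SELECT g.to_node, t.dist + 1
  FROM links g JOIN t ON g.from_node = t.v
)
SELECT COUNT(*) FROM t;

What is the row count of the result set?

3

Base: (n2, dist=0).
Iteration 1: edges from {n2} -> (n39, dist=1), (n7, dist=1).
Iteration 2: no outgoing edges from {n39,n7}; recursion stops.
Total rows emitted: 3.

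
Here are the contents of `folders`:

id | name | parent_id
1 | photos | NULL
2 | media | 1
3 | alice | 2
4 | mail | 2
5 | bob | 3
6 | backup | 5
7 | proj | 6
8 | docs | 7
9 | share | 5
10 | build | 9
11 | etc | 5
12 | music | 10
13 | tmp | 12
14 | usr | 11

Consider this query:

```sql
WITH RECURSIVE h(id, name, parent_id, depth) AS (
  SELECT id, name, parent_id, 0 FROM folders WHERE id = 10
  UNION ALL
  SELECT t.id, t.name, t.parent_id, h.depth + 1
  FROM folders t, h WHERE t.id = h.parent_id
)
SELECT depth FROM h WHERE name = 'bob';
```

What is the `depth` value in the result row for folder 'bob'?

Base: id=10 (build), parent_id=9, depth 0.
Iteration 1: join on id=9 -> share (id 9, parent_id=5, depth 1).
Iteration 2: join on id=5 -> bob (id 5, parent_id=3, depth 2).
Iteration 3: join on id=3 -> alice (id 3, parent_id=2, depth 3).
Iteration 4: join on id=2 -> media (id 2, parent_id=1, depth 4).
Iteration 5: join on id=1 -> photos (id 1, parent_id=NULL, depth 5).
Iteration 6: parent_id is NULL; no match; recursion stops.

2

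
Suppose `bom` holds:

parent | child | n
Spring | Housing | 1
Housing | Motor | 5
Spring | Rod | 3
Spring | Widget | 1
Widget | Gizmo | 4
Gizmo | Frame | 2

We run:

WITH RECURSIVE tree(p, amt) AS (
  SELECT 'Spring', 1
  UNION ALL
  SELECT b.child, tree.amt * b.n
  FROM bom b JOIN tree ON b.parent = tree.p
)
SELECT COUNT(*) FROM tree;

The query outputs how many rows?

7

Base: (Spring, amt=1).
Iteration 1: components of {Spring} -> Housing = 1*1 = 1, Rod = 1*3 = 3, Widget = 1*1 = 1.
Iteration 2: components of {Housing,Rod,Widget} -> Gizmo = 1*4 = 4, Motor = 1*5 = 5.
Iteration 3: components of {Gizmo,Motor} -> Frame = 4*2 = 8.
Iteration 4: no further components; recursion stops.
Total rows emitted: 7.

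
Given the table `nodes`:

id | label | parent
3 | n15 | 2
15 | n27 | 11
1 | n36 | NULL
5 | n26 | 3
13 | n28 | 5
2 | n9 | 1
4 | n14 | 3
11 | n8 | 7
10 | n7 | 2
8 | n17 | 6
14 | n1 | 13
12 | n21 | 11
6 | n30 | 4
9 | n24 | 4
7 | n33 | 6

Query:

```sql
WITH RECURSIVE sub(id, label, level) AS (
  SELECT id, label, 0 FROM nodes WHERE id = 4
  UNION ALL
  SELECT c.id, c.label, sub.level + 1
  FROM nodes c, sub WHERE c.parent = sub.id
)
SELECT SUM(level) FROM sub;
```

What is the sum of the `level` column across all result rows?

17

Base: id=4 (n14) at level 0.
Iteration 1: rows with parent in {4} -> n30 (id 6, level 1), n24 (id 9, level 1).
Iteration 2: rows with parent in {6,9} -> n33 (id 7, level 2), n17 (id 8, level 2).
Iteration 3: rows with parent in {7,8} -> n8 (id 11, level 3).
Iteration 4: rows with parent in {11} -> n21 (id 12, level 4), n27 (id 15, level 4).
Iteration 5: no rows with parent in {12,15}; recursion stops.
SUM(level) = 0 + 1 + 1 + 2 + 2 + 3 + 4 + 4 = 17.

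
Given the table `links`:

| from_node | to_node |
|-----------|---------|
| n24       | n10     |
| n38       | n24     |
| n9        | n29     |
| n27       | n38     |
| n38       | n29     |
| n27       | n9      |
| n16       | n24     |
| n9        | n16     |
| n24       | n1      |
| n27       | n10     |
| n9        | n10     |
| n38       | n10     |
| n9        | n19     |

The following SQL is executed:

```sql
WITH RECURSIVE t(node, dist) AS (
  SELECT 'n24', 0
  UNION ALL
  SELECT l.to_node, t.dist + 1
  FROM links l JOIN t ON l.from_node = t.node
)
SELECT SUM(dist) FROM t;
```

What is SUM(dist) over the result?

2

Base: (n24, dist=0).
Iteration 1: edges from {n24} -> (n1, dist=1), (n10, dist=1).
Iteration 2: no outgoing edges from {n1,n10}; recursion stops.
SUM(dist) = 0 + 1 + 1 = 2.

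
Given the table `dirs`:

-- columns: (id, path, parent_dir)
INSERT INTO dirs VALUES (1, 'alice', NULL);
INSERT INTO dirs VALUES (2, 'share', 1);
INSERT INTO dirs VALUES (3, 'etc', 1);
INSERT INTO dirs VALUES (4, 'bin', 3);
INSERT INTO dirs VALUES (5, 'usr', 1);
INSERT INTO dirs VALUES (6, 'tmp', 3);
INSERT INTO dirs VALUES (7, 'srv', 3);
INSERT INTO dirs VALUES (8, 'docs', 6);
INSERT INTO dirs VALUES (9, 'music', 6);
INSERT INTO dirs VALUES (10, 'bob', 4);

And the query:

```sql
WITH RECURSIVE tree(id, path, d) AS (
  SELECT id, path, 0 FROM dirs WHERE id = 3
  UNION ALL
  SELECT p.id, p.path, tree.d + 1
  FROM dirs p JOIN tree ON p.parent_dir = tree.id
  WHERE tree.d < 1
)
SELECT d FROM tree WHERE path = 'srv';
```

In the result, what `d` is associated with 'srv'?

1

Base: id=3 (etc) at d 0.
Iteration 1: rows with parent_dir in {3} -> bin (id 4, d 1), tmp (id 6, d 1), srv (id 7, d 1).
Iteration 2: d < 1 fails for all current rows; recursion stops.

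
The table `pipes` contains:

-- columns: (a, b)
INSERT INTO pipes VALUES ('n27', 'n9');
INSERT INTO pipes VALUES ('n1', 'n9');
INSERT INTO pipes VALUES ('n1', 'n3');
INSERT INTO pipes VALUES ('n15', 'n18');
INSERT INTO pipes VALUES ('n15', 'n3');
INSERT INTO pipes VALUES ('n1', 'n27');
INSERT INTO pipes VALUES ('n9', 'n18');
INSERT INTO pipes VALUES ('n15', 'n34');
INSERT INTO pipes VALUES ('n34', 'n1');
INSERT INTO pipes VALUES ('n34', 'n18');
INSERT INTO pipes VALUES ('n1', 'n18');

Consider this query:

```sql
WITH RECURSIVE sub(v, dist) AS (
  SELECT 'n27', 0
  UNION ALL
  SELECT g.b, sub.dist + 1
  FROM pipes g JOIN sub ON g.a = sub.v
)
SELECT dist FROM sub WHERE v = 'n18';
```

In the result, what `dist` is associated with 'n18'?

Base: (n27, dist=0).
Iteration 1: edges from {n27} -> (n9, dist=1).
Iteration 2: edges from {n9} -> (n18, dist=2).
Iteration 3: no outgoing edges from {n18}; recursion stops.

2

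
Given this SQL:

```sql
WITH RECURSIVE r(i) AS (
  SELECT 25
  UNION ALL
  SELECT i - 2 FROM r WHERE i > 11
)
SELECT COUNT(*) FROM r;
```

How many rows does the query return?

Base: i=25.
Iteration 1: 25 > 11 holds -> i = 25 - 2 = 23.
Iteration 2: 23 > 11 holds -> i = 23 - 2 = 21.
Iteration 3: 21 > 11 holds -> i = 21 - 2 = 19.
Iteration 4: 19 > 11 holds -> i = 19 - 2 = 17.
Iteration 5: 17 > 11 holds -> i = 17 - 2 = 15.
Iteration 6: 15 > 11 holds -> i = 15 - 2 = 13.
Iteration 7: 13 > 11 holds -> i = 13 - 2 = 11.
Iteration 8: 11 > 11 fails; recursion stops.
Total rows emitted: 8.

8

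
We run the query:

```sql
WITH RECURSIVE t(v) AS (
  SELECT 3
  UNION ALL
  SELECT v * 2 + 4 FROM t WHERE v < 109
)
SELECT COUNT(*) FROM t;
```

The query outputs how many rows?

Base: v=3.
Iteration 1: 3 < 109 holds -> v = 3 * 2 + 4 = 10.
Iteration 2: 10 < 109 holds -> v = 10 * 2 + 4 = 24.
Iteration 3: 24 < 109 holds -> v = 24 * 2 + 4 = 52.
Iteration 4: 52 < 109 holds -> v = 52 * 2 + 4 = 108.
Iteration 5: 108 < 109 holds -> v = 108 * 2 + 4 = 220.
Iteration 6: 220 < 109 fails; recursion stops.
Total rows emitted: 6.

6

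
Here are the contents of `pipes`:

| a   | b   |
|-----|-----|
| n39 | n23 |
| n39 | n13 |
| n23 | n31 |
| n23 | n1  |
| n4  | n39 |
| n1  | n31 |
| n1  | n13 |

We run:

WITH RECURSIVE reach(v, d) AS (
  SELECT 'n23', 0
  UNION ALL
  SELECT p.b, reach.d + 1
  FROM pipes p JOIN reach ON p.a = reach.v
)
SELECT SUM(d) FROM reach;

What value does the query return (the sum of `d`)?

Base: (n23, d=0).
Iteration 1: edges from {n23} -> (n1, d=1), (n31, d=1).
Iteration 2: edges from {n1,n31} -> (n13, d=2), (n31, d=2).
Iteration 3: no outgoing edges from {n13,n31}; recursion stops.
SUM(d) = 0 + 1 + 1 + 2 + 2 = 6.

6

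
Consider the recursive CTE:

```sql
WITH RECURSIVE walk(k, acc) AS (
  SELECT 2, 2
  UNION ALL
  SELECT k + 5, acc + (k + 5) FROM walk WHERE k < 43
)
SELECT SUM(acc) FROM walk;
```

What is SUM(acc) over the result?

Base: k=2, acc=2.
Iteration 1: 2 < 43 holds -> k = 2 + 5 = 7, acc = 2 + 7 = 9.
Iteration 2: 7 < 43 holds -> k = 7 + 5 = 12, acc = 9 + 12 = 21.
Iteration 3: 12 < 43 holds -> k = 12 + 5 = 17, acc = 21 + 17 = 38.
Iteration 4: 17 < 43 holds -> k = 17 + 5 = 22, acc = 38 + 22 = 60.
Iteration 5: 22 < 43 holds -> k = 22 + 5 = 27, acc = 60 + 27 = 87.
Iteration 6: 27 < 43 holds -> k = 27 + 5 = 32, acc = 87 + 32 = 119.
Iteration 7: 32 < 43 holds -> k = 32 + 5 = 37, acc = 119 + 37 = 156.
Iteration 8: 37 < 43 holds -> k = 37 + 5 = 42, acc = 156 + 42 = 198.
Iteration 9: 42 < 43 holds -> k = 42 + 5 = 47, acc = 198 + 47 = 245.
Iteration 10: 47 < 43 fails; recursion stops.
SUM(acc) = 2 + 9 + 21 + 38 + 60 + 87 + 119 + 156 + 198 + 245 = 935.

935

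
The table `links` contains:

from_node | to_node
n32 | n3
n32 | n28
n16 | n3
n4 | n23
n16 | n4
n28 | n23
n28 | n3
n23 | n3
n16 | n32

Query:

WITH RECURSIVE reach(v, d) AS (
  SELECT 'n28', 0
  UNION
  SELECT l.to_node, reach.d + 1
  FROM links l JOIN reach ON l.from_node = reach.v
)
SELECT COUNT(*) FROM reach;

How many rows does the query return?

Base: (n28, d=0).
Iteration 1: edges from {n28} -> (n23, d=1), (n3, d=1).
Iteration 2: edges from {n23,n3} -> (n3, d=2).
Iteration 3: no outgoing edges from {n3}; recursion stops.
Total rows emitted: 4.

4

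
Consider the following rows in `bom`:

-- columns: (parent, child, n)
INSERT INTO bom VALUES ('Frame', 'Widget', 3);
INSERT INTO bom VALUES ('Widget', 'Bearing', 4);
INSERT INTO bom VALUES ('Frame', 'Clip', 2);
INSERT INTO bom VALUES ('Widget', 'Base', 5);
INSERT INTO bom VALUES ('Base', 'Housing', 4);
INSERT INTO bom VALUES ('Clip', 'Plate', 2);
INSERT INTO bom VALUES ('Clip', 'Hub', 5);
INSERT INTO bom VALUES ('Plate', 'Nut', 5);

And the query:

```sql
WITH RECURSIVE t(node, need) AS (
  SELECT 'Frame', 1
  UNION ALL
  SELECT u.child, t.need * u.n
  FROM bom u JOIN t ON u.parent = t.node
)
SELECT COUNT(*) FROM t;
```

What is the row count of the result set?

9

Base: (Frame, need=1).
Iteration 1: components of {Frame} -> Clip = 1*2 = 2, Widget = 1*3 = 3.
Iteration 2: components of {Clip,Widget} -> Base = 3*5 = 15, Bearing = 3*4 = 12, Hub = 2*5 = 10, Plate = 2*2 = 4.
Iteration 3: components of {Base,Bearing,Hub,Plate} -> Housing = 15*4 = 60, Nut = 4*5 = 20.
Iteration 4: no further components; recursion stops.
Total rows emitted: 9.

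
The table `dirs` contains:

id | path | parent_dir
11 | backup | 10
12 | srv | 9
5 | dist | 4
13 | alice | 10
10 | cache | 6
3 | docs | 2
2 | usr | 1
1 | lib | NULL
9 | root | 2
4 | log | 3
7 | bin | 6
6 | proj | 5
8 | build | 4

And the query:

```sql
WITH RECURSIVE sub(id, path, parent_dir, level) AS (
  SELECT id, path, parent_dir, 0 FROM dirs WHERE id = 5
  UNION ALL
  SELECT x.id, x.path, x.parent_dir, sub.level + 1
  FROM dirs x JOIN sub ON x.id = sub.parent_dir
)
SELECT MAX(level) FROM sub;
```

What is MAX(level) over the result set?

Base: id=5 (dist), parent_dir=4, level 0.
Iteration 1: join on id=4 -> log (id 4, parent_dir=3, level 1).
Iteration 2: join on id=3 -> docs (id 3, parent_dir=2, level 2).
Iteration 3: join on id=2 -> usr (id 2, parent_dir=1, level 3).
Iteration 4: join on id=1 -> lib (id 1, parent_dir=NULL, level 4).
Iteration 5: parent_dir is NULL; no match; recursion stops.
level values: 0, 1, 2, 3, 4; the maximum is 4.

4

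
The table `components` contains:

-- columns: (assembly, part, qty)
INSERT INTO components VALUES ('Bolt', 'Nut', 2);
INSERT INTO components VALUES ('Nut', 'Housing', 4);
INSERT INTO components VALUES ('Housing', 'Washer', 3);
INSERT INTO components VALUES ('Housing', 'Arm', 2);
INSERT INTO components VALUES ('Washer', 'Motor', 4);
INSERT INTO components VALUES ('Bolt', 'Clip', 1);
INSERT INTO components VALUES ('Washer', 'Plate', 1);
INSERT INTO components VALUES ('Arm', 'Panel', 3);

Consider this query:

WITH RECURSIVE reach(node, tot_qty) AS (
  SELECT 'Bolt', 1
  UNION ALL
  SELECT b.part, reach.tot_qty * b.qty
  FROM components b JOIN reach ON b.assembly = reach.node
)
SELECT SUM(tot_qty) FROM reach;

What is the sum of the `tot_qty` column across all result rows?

220

Base: (Bolt, tot_qty=1).
Iteration 1: components of {Bolt} -> Clip = 1*1 = 1, Nut = 1*2 = 2.
Iteration 2: components of {Clip,Nut} -> Housing = 2*4 = 8.
Iteration 3: components of {Housing} -> Arm = 8*2 = 16, Washer = 8*3 = 24.
Iteration 4: components of {Arm,Washer} -> Motor = 24*4 = 96, Panel = 16*3 = 48, Plate = 24*1 = 24.
Iteration 5: no further components; recursion stops.
SUM(tot_qty) = 1 + 2 + 1 + 8 + 24 + 16 + 96 + 24 + 48 = 220.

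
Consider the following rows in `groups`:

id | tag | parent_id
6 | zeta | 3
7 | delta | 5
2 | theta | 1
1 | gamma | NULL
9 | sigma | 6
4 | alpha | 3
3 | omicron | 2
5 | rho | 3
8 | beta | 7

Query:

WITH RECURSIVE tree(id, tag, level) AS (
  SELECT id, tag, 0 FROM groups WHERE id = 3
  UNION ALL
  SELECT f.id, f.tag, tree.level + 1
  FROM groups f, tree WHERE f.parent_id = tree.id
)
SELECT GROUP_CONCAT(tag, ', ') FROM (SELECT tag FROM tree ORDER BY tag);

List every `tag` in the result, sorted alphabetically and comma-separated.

alpha, beta, delta, omicron, rho, sigma, zeta

Base: id=3 (omicron) at level 0.
Iteration 1: rows with parent_id in {3} -> alpha (id 4, level 1), rho (id 5, level 1), zeta (id 6, level 1).
Iteration 2: rows with parent_id in {4,5,6} -> delta (id 7, level 2), sigma (id 9, level 2).
Iteration 3: rows with parent_id in {7,9} -> beta (id 8, level 3).
Iteration 4: no rows with parent_id in {8}; recursion stops.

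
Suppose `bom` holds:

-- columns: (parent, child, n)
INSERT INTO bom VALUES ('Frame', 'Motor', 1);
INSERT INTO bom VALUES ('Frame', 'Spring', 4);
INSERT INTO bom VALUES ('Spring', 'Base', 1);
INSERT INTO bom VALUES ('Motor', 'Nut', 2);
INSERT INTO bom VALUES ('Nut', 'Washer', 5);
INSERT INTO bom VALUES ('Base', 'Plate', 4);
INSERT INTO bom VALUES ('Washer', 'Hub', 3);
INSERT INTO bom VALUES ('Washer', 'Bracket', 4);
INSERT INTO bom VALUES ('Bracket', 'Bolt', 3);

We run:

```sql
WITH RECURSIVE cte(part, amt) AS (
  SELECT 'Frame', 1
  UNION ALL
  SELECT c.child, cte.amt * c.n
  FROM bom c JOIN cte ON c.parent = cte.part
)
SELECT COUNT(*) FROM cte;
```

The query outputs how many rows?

Base: (Frame, amt=1).
Iteration 1: components of {Frame} -> Motor = 1*1 = 1, Spring = 1*4 = 4.
Iteration 2: components of {Motor,Spring} -> Base = 4*1 = 4, Nut = 1*2 = 2.
Iteration 3: components of {Base,Nut} -> Plate = 4*4 = 16, Washer = 2*5 = 10.
Iteration 4: components of {Plate,Washer} -> Bracket = 10*4 = 40, Hub = 10*3 = 30.
Iteration 5: components of {Bracket,Hub} -> Bolt = 40*3 = 120.
Iteration 6: no further components; recursion stops.
Total rows emitted: 10.

10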